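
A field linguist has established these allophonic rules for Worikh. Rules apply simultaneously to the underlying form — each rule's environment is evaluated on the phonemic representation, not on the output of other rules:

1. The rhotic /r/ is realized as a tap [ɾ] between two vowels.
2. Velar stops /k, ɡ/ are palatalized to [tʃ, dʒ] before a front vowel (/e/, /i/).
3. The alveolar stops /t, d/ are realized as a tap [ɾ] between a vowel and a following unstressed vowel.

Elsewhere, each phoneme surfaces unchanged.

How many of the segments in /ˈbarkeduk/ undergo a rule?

2

Segments that undergo a rule: /k/ → [tʃ] (rule 2); /d/ → [ɾ] (rule 3).
All other segments surface unchanged.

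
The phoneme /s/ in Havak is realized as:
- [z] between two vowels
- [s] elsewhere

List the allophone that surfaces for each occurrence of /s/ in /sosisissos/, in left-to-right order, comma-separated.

[s], [z], [z], [s], [s], [s]

Occurrence 1 (position 1): no conditioning environment matches → elsewhere allophone [s].
Occurrence 2 (position 3): between two vowels → [z].
Occurrence 3 (position 5): between two vowels → [z].
Occurrence 4 (position 7): no conditioning environment matches → elsewhere allophone [s].
Occurrence 5 (position 8): no conditioning environment matches → elsewhere allophone [s].
Occurrence 6 (position 10): no conditioning environment matches → elsewhere allophone [s].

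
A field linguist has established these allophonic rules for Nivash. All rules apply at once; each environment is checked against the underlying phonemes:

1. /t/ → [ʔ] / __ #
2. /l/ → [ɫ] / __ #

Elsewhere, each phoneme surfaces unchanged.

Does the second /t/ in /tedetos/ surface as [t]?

Yes

/t/ — between /e/ and /o/; rule 1 does not apply here → [t].
The actual realization is [t], which matches [t].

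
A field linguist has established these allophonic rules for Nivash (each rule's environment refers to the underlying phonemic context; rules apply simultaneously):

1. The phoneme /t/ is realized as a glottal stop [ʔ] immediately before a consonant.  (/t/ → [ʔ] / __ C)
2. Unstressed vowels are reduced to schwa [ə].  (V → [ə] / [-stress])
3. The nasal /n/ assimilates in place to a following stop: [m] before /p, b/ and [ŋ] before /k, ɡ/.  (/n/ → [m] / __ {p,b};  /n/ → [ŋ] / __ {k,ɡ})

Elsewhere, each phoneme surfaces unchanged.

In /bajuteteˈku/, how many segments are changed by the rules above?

4

Segments that undergo a rule: /a/ → [ə] (rule 2); /u/ → [ə] (rule 2); /e/ → [ə] (rule 2); /e/ → [ə] (rule 2).
All other segments surface unchanged.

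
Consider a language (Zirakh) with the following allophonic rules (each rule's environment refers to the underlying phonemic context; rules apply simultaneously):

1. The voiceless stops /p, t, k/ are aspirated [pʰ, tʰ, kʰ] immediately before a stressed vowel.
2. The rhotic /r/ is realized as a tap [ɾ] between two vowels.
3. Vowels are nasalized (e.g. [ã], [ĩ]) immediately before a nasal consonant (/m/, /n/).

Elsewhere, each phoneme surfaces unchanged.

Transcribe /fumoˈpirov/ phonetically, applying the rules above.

/u/ — between /f/ and /m/, before a nasal consonant — surfaces as [ũ] (rule 3).
/o/ (between /m/ and /p/) is in the target of rule 3 but the environment (before a nasal consonant) is not met → [o].
/p/ (between /o/ and /i/): immediately before a stressed vowel, so rule 1 applies → [pʰ].
/i/ (between /p/ and /r/) fails the environment for rule 3, so it stays [i].
/r/ — between /i/ and /o/, between two vowels — surfaces as [ɾ] (rule 2).
/o/ (between /r/ and /v/) fails the environment for rule 3, so it stays [o].

[fũmoˈpʰiɾov]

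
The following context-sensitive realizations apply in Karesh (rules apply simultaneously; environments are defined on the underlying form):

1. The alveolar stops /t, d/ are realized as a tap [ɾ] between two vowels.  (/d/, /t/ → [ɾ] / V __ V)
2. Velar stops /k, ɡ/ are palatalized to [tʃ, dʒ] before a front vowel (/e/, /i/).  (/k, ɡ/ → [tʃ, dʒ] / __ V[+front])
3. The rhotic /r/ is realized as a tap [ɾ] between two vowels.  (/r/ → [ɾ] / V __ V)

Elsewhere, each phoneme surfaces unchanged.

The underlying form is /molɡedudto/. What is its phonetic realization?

[moldʒeɾudto]

/m/ — not in any rule's target class → [m].
/o/ — not in any rule's target class → [o].
/l/ (between /o/ and /ɡ/) is unaffected → [l].
/ɡ/ (between /l/ and /e/): before a front vowel, so rule 2 applies → [dʒ].
/e/ (between /ɡ/ and /d/) is unaffected → [e].
Rule 1 applies to /d/ (between /e/ and /u/: between two vowels) → [ɾ].
/u/ stays [u].
/d/ (between /u/ and /t/) is in the target of rule 1 but the environment (between two vowels) is not met → [d].
/t/ (between /d/ and /o/) fails the environment for rule 1, so it stays [t].
/o/ stays [o].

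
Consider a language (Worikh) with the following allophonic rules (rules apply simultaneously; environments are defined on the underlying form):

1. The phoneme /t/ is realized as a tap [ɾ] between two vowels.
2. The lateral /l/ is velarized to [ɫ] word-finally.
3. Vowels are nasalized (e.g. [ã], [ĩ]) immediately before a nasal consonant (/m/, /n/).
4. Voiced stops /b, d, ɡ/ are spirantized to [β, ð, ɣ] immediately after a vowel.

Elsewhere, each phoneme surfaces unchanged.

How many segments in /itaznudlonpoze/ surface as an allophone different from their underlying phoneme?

3

Segments that undergo a rule: /t/ → [ɾ] (rule 1); /d/ → [ð] (rule 4); /o/ → [õ] (rule 3).
All other segments surface unchanged.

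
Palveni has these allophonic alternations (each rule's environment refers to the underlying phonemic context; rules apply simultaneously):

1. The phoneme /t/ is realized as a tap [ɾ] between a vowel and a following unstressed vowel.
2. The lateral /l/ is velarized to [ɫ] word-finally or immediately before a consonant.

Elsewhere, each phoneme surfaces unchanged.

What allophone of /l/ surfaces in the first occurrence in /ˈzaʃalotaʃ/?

[l]

/l/ (between /a/ and /o/) is in the target of rule 2 but the environment (word-finally or immediately before a consonant) is not met → [l].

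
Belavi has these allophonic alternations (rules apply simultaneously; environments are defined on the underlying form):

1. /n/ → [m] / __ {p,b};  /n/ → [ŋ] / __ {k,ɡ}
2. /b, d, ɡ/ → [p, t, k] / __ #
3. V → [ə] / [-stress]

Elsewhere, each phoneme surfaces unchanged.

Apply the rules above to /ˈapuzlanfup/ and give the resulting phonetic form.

/a/ — word-initial; rule 3 does not apply here → [a].
/p/ stays [p].
/u/ — between /p/ and /z/, in an unstressed syllable — surfaces as [ə] (rule 3).
/z/ (between /u/ and /l/) is unaffected → [z].
/l/ stays [l].
/a/ (between /l/ and /n/): in an unstressed syllable, so rule 3 applies → [ə].
/n/ — between /a/ and /f/; rule 1 does not apply here → [n].
/f/ (between /n/ and /u/): no rule targets it → [f].
/u/ (between /f/ and /p/): in an unstressed syllable, so rule 3 applies → [ə].
/p/ stays [p].

[ˈapəzlənfəp]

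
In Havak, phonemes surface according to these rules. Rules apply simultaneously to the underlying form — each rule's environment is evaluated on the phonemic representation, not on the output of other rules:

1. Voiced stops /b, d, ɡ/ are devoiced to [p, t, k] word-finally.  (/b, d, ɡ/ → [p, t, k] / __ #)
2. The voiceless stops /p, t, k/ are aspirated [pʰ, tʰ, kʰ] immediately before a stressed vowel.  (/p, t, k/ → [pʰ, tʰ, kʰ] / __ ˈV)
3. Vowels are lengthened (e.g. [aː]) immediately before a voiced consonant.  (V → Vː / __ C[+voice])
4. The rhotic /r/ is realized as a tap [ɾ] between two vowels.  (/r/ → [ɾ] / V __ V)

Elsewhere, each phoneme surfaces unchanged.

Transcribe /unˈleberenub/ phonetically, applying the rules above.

[uːnˈleːbeːɾeːnuːp]

/u/ — word-initial, before a voiced consonant — surfaces as [uː] (rule 3).
/n/ (between /u/ and /l/): no rule targets it → [n].
/l/ stays [l].
/e/ (between /l/ and /b/): before a voiced consonant, so rule 3 applies → [eː].
/b/ (between /e/ and /e/): rule 1 targets it, but not word-finally → unchanged [b].
/e/ — between /b/ and /r/, before a voiced consonant — surfaces as [eː] (rule 3).
/r/ meets the environment for rule 4 (between two vowels) → [ɾ].
/e/ (between /r/ and /n/) occurs before a voiced consonant → [eː] by rule 3.
/n/ — not in any rule's target class → [n].
/u/ (between /n/ and /b/): before a voiced consonant, so rule 3 applies → [uː].
/b/ (word-final): word-finally, so rule 1 applies → [p].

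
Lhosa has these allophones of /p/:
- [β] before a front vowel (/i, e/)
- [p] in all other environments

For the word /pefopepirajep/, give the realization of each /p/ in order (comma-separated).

Occurrence 1 (position 1): before a front vowel (/i, e/) → [β].
Occurrence 2 (position 5): before a front vowel (/i, e/) → [β].
Occurrence 3 (position 7): before a front vowel (/i, e/) → [β].
Occurrence 4 (position 13): no conditioning environment matches → elsewhere allophone [p].

[β], [β], [β], [p]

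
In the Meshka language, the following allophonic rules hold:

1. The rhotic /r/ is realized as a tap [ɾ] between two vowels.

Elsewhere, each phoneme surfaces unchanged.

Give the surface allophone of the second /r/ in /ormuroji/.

[ɾ]

/r/ — between /u/ and /o/, between two vowels — surfaces as [ɾ] (rule 1).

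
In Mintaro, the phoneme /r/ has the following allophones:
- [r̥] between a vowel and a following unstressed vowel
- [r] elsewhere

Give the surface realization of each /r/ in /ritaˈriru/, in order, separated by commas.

[r], [r], [r̥]

Occurrence 1 (position 1): no conditioning environment matches → elsewhere allophone [r].
Occurrence 2 (position 5): no conditioning environment matches → elsewhere allophone [r].
Occurrence 3 (position 7): between a vowel and a following unstressed vowel → [r̥].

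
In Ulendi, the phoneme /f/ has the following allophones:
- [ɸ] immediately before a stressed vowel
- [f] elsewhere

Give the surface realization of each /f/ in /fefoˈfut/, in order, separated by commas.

[f], [f], [ɸ]

Occurrence 1 (position 1): no conditioning environment matches → elsewhere allophone [f].
Occurrence 2 (position 3): no conditioning environment matches → elsewhere allophone [f].
Occurrence 3 (position 5): immediately before a stressed vowel → [ɸ].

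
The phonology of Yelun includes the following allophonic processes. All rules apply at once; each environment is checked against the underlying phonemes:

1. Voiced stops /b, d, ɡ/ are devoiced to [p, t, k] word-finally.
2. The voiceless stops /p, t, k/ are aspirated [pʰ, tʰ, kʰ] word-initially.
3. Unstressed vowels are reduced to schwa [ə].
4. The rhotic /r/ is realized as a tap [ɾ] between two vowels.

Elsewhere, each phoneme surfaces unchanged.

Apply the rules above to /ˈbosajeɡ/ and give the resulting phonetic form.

[ˈbosəjək]

/b/ — word-initial; rule 1 does not apply here → [b].
/o/ — between /b/ and /s/; rule 3 does not apply here → [o].
/s/ (between /o/ and /a/): no rule targets it → [s].
/a/ (between /s/ and /j/) occurs in an unstressed syllable → [ə] by rule 3.
/j/ — not in any rule's target class → [j].
/e/ (between /j/ and /ɡ/): in an unstressed syllable, so rule 3 applies → [ə].
/ɡ/ (word-final) occurs word-finally → [k] by rule 1.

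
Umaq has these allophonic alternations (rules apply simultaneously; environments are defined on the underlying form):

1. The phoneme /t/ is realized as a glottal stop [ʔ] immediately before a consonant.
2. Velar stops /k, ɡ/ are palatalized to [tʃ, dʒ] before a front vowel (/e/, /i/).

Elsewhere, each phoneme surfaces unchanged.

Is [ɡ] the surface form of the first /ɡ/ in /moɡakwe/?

Yes

/ɡ/ (between /o/ and /a/) is in the target of rule 2 but the environment (before a front vowel) is not met → [ɡ].
The actual realization is [ɡ], which matches [ɡ].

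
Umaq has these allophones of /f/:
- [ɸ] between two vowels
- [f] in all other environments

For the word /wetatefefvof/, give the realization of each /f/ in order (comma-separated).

Occurrence 1 (position 7): between two vowels → [ɸ].
Occurrence 2 (position 9): no conditioning environment matches → elsewhere allophone [f].
Occurrence 3 (position 12): no conditioning environment matches → elsewhere allophone [f].

[ɸ], [f], [f]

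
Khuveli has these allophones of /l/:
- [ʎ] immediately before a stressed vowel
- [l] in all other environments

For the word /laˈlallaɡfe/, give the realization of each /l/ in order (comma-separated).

Occurrence 1 (position 1): no conditioning environment matches → elsewhere allophone [l].
Occurrence 2 (position 3): immediately before a stressed vowel → [ʎ].
Occurrence 3 (position 5): no conditioning environment matches → elsewhere allophone [l].
Occurrence 4 (position 6): no conditioning environment matches → elsewhere allophone [l].

[l], [ʎ], [l], [l]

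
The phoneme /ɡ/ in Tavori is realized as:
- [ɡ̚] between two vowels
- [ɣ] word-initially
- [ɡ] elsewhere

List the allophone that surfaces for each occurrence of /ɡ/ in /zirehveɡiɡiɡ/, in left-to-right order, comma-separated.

Occurrence 1 (position 8): between two vowels → [ɡ̚].
Occurrence 2 (position 10): between two vowels → [ɡ̚].
Occurrence 3 (position 12): no conditioning environment matches → elsewhere allophone [ɡ].

[ɡ̚], [ɡ̚], [ɡ]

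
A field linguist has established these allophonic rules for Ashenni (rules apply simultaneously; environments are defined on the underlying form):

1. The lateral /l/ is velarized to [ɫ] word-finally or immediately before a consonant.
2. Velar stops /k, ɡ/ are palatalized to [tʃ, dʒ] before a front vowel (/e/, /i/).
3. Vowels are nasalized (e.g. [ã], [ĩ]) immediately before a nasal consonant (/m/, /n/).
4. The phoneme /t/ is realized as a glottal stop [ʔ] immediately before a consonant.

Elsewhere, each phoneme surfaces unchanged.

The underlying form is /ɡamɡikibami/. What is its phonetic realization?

/ɡ/ (word-initial): rule 2 targets it, but not before a front vowel → unchanged [ɡ].
/a/ meets the environment for rule 3 (before a nasal consonant) → [ã].
/m/ (between /a/ and /ɡ/): no rule targets it → [m].
/ɡ/ — between /m/ and /i/, before a front vowel — surfaces as [dʒ] (rule 2).
/i/ (between /ɡ/ and /k/): rule 3 targets it, but not before a nasal consonant → unchanged [i].
/k/ (between /i/ and /i/): before a front vowel, so rule 2 applies → [tʃ].
/i/ — between /k/ and /b/; rule 3 does not apply here → [i].
/b/ — not in any rule's target class → [b].
/a/ meets the environment for rule 3 (before a nasal consonant) → [ã].
/m/ — not in any rule's target class → [m].
/i/ (word-final) fails the environment for rule 3, so it stays [i].

[ɡãmdʒitʃibãmi]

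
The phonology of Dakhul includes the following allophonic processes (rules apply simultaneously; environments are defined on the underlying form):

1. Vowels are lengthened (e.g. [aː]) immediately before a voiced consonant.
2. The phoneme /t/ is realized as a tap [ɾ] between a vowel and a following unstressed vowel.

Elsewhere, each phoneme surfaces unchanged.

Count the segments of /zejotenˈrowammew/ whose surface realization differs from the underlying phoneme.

6

Segments that undergo a rule: /e/ → [eː] (rule 1); /t/ → [ɾ] (rule 2); /e/ → [eː] (rule 1); /o/ → [oː] (rule 1); /a/ → [aː] (rule 1); /e/ → [eː] (rule 1).
All other segments surface unchanged.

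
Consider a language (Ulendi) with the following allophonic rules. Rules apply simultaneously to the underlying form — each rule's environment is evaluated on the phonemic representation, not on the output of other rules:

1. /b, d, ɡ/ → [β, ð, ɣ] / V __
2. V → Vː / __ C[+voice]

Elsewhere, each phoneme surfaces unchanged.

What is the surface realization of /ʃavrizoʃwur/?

/ʃ/ (word-initial): no rule targets it → [ʃ].
Rule 2 applies to /a/ (between /ʃ/ and /v/: before a voiced consonant) → [aː].
/v/ — not in any rule's target class → [v].
/r/ — not in any rule's target class → [r].
Rule 2 applies to /i/ (between /r/ and /z/: before a voiced consonant) → [iː].
/z/ — not in any rule's target class → [z].
/o/ (between /z/ and /ʃ/): rule 2 targets it, but not before a voiced consonant → unchanged [o].
/ʃ/ stays [ʃ].
/w/ (between /ʃ/ and /u/) is unaffected → [w].
/u/ (between /w/ and /r/) occurs before a voiced consonant → [uː] by rule 2.
/r/ (word-final) is unaffected → [r].

[ʃaːvriːzoʃwuːr]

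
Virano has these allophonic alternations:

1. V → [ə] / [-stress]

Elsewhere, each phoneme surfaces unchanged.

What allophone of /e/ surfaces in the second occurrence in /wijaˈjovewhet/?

/e/ (between /h/ and /t/) occurs in an unstressed syllable → [ə] by rule 1.

[ə]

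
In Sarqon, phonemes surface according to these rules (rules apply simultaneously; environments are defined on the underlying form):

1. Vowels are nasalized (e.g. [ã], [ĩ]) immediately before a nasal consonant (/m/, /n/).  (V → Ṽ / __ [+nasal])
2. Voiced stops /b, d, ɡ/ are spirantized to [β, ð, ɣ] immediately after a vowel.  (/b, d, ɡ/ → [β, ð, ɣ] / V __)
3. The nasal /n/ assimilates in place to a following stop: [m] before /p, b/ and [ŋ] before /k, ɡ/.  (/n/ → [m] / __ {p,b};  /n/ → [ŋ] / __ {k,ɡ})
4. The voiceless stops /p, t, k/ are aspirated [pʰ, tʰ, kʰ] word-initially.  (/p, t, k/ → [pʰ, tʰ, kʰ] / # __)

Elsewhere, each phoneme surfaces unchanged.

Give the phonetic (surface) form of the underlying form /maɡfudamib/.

[maɣfuðãmiβ]

/m/ (word-initial): no rule targets it → [m].
/a/ (between /m/ and /ɡ/): rule 1 targets it, but not before a nasal consonant → unchanged [a].
/ɡ/ (between /a/ and /f/): immediately after a vowel, so rule 2 applies → [ɣ].
/f/ (between /ɡ/ and /u/): no rule targets it → [f].
/u/ (between /f/ and /d/) fails the environment for rule 1, so it stays [u].
/d/ (between /u/ and /a/): immediately after a vowel, so rule 2 applies → [ð].
/a/ (between /d/ and /m/) occurs before a nasal consonant → [ã] by rule 1.
/m/ stays [m].
/i/ (between /m/ and /b/) is in the target of rule 1 but the environment (before a nasal consonant) is not met → [i].
/b/ (word-final) occurs immediately after a vowel → [β] by rule 2.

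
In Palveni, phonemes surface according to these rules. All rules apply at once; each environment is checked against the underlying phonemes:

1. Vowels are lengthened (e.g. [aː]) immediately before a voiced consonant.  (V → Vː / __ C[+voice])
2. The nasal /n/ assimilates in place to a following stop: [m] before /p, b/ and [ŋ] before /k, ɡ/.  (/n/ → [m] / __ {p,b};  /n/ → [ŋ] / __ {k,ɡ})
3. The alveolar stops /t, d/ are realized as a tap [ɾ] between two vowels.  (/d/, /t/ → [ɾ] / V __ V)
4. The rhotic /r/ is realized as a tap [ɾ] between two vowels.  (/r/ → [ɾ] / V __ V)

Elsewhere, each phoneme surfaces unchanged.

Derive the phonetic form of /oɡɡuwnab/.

/o/ (word-initial): before a voiced consonant, so rule 1 applies → [oː].
/ɡ/ stays [ɡ].
/ɡ/ stays [ɡ].
/u/ meets the environment for rule 1 (before a voiced consonant) → [uː].
/w/ stays [w].
/n/ (between /w/ and /a/) fails the environment for rule 2, so it stays [n].
/a/ — between /n/ and /b/, before a voiced consonant — surfaces as [aː] (rule 1).
/b/ — not in any rule's target class → [b].

[oːɡɡuːwnaːb]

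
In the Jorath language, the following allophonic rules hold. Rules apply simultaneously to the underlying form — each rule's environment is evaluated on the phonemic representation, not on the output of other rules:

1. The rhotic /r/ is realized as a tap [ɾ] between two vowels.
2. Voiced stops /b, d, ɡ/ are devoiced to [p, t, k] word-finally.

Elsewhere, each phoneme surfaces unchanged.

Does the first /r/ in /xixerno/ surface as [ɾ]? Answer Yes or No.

No

/r/ (between /e/ and /n/): rule 1 targets it, but not between two vowels → unchanged [r].
The actual realization is [r], not [ɾ].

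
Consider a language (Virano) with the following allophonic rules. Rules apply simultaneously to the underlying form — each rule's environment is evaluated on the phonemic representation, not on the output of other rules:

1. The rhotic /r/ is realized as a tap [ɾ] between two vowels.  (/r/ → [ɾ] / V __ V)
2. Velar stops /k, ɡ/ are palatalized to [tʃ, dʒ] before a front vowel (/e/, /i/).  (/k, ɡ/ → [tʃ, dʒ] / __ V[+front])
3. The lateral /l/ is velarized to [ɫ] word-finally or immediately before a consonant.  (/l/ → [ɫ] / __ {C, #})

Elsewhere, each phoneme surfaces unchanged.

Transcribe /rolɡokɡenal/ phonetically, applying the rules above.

/r/ (word-initial): rule 1 targets it, but not between two vowels → unchanged [r].
/o/ — not in any rule's target class → [o].
/l/ (between /o/ and /ɡ/): word-finally or immediately before a consonant, so rule 3 applies → [ɫ].
/ɡ/ — between /l/ and /o/; rule 2 does not apply here → [ɡ].
/o/ — not in any rule's target class → [o].
/k/ (between /o/ and /ɡ/): rule 2 targets it, but not before a front vowel → unchanged [k].
Rule 2 applies to /ɡ/ (between /k/ and /e/: before a front vowel) → [dʒ].
/e/ (between /ɡ/ and /n/): no rule targets it → [e].
/n/ — not in any rule's target class → [n].
/a/ stays [a].
/l/ (word-final): word-finally or immediately before a consonant, so rule 3 applies → [ɫ].

[roɫɡokdʒenaɫ]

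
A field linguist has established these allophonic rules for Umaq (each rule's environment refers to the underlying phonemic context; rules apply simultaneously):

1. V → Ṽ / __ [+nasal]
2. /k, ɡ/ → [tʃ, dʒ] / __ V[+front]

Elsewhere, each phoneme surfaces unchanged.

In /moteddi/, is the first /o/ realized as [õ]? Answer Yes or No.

/o/ (between /m/ and /t/) fails the environment for rule 1, so it stays [o].
The actual realization is [o], not [õ].

No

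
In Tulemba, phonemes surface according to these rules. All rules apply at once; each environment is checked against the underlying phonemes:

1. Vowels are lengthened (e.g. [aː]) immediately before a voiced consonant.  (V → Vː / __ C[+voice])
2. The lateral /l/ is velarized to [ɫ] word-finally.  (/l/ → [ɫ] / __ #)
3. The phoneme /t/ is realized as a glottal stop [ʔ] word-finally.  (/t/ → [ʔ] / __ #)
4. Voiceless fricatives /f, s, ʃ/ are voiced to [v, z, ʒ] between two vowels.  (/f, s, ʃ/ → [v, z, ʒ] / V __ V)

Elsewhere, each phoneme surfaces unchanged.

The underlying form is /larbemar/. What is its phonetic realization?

[laːrbeːmaːr]

/l/ — word-initial; rule 2 does not apply here → [l].
/a/ meets the environment for rule 1 (before a voiced consonant) → [aː].
/r/ (between /a/ and /b/): no rule targets it → [r].
/b/ (between /r/ and /e/): no rule targets it → [b].
/e/ (between /b/ and /m/) occurs before a voiced consonant → [eː] by rule 1.
/m/ — not in any rule's target class → [m].
Rule 1 applies to /a/ (between /m/ and /r/: before a voiced consonant) → [aː].
/r/ (word-final): no rule targets it → [r].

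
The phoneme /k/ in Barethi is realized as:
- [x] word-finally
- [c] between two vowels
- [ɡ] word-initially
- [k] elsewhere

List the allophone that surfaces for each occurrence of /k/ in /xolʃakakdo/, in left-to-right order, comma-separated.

[c], [k]

Occurrence 1 (position 6): between two vowels → [c].
Occurrence 2 (position 8): no conditioning environment matches → elsewhere allophone [k].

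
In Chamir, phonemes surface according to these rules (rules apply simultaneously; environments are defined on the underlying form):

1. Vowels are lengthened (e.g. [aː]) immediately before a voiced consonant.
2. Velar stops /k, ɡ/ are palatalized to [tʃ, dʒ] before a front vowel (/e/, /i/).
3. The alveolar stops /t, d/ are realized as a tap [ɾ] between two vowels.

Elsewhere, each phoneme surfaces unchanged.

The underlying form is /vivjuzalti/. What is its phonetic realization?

/i/ — between /v/ and /v/, before a voiced consonant — surfaces as [iː] (rule 1).
/u/ (between /j/ and /z/): before a voiced consonant, so rule 1 applies → [uː].
/a/ meets the environment for rule 1 (before a voiced consonant) → [aː].
/t/ (between /l/ and /i/) is in the target of rule 3 but the environment (between two vowels) is not met → [t].
/i/ — word-final; rule 1 does not apply here → [i].

[viːvjuːzaːlti]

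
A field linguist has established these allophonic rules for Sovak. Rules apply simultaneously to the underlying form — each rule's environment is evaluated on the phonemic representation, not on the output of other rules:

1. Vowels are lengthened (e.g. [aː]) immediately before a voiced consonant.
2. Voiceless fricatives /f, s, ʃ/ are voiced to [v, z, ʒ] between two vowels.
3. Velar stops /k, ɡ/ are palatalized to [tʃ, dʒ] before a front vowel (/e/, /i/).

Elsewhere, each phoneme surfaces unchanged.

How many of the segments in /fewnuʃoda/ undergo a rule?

3

Segments that undergo a rule: /e/ → [eː] (rule 1); /ʃ/ → [ʒ] (rule 2); /o/ → [oː] (rule 1).
All other segments surface unchanged.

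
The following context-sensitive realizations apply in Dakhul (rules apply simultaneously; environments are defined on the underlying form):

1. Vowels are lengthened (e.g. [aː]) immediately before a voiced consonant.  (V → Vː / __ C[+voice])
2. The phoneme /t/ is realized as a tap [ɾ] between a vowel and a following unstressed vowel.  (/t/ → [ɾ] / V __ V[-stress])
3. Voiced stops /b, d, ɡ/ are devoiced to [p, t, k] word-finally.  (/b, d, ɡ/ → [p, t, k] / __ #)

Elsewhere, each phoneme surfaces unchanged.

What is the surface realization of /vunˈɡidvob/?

Rule 1 applies to /u/ (between /v/ and /n/: before a voiced consonant) → [uː].
/ɡ/ (between /n/ and /i/) is in the target of rule 3 but the environment (word-finally) is not met → [ɡ].
/i/ (between /ɡ/ and /d/): before a voiced consonant, so rule 1 applies → [iː].
/d/ (between /i/ and /v/) is in the target of rule 3 but the environment (word-finally) is not met → [d].
/o/ (between /v/ and /b/) occurs before a voiced consonant → [oː] by rule 1.
/b/ (word-final): word-finally, so rule 3 applies → [p].

[vuːnˈɡiːdvoːp]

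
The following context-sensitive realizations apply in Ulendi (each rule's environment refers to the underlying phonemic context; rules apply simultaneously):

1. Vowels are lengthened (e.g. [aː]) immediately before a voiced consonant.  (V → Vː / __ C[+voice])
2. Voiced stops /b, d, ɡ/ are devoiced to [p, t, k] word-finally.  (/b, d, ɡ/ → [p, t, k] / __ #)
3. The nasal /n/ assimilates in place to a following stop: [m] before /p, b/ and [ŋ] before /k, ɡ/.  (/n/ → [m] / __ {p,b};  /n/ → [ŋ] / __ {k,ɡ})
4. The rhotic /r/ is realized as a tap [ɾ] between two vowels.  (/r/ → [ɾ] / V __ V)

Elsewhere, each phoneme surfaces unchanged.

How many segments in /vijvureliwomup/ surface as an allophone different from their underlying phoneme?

6

Segments that undergo a rule: /i/ → [iː] (rule 1); /u/ → [uː] (rule 1); /r/ → [ɾ] (rule 4); /e/ → [eː] (rule 1); /i/ → [iː] (rule 1); /o/ → [oː] (rule 1).
All other segments surface unchanged.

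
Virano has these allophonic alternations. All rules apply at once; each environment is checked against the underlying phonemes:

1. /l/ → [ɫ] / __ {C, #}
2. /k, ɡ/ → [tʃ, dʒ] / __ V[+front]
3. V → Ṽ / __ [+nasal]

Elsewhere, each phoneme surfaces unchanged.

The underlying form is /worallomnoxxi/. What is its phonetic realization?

[woraɫlõmnoxxi]

/w/ (word-initial): no rule targets it → [w].
/o/ (between /w/ and /r/) fails the environment for rule 3, so it stays [o].
/r/ (between /o/ and /a/): no rule targets it → [r].
/a/ — between /r/ and /l/; rule 3 does not apply here → [a].
/l/ meets the environment for rule 1 (word-finally or immediately before a consonant) → [ɫ].
/l/ (between /l/ and /o/) is in the target of rule 1 but the environment (word-finally or immediately before a consonant) is not met → [l].
Rule 3 applies to /o/ (between /l/ and /m/: before a nasal consonant) → [õ].
/m/ (between /o/ and /n/): no rule targets it → [m].
/n/ (between /m/ and /o/): no rule targets it → [n].
/o/ (between /n/ and /x/) fails the environment for rule 3, so it stays [o].
/x/ (between /o/ and /x/) is unaffected → [x].
/x/ — not in any rule's target class → [x].
/i/ — word-final; rule 3 does not apply here → [i].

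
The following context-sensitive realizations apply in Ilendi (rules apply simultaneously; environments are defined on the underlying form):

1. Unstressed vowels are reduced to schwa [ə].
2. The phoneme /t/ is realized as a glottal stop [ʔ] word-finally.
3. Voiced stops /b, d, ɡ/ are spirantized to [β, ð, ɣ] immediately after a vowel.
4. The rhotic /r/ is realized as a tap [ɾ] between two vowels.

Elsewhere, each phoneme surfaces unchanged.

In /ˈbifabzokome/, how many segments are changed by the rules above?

5

Segments that undergo a rule: /a/ → [ə] (rule 1); /b/ → [β] (rule 3); /o/ → [ə] (rule 1); /o/ → [ə] (rule 1); /e/ → [ə] (rule 1).
All other segments surface unchanged.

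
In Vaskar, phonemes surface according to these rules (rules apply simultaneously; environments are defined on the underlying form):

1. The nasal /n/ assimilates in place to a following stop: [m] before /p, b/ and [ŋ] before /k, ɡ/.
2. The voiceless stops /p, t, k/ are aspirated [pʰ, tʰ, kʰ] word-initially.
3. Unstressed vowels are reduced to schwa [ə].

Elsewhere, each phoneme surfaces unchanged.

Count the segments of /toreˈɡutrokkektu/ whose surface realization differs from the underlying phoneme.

Segments that undergo a rule: /t/ → [tʰ] (rule 2); /o/ → [ə] (rule 3); /e/ → [ə] (rule 3); /o/ → [ə] (rule 3); /e/ → [ə] (rule 3); /u/ → [ə] (rule 3).
All other segments surface unchanged.

6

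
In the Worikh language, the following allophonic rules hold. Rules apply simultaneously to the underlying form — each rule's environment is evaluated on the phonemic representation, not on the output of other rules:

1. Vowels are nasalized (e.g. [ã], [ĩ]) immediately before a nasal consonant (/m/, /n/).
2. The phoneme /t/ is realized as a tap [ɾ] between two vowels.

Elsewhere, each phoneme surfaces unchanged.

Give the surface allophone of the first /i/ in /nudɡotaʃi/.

[i]

/i/ — word-final; rule 1 does not apply here → [i].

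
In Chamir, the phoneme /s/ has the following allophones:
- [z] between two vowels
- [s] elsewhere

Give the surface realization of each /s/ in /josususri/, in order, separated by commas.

Occurrence 1 (position 3): between two vowels → [z].
Occurrence 2 (position 5): between two vowels → [z].
Occurrence 3 (position 7): no conditioning environment matches → elsewhere allophone [s].

[z], [z], [s]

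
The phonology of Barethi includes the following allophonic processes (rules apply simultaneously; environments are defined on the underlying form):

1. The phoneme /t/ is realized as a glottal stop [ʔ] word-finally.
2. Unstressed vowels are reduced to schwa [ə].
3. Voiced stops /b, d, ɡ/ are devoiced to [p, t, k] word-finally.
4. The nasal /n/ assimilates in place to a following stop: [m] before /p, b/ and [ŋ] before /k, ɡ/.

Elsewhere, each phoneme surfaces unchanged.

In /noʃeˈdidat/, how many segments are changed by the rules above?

4

Segments that undergo a rule: /o/ → [ə] (rule 2); /e/ → [ə] (rule 2); /a/ → [ə] (rule 2); /t/ → [ʔ] (rule 1).
All other segments surface unchanged.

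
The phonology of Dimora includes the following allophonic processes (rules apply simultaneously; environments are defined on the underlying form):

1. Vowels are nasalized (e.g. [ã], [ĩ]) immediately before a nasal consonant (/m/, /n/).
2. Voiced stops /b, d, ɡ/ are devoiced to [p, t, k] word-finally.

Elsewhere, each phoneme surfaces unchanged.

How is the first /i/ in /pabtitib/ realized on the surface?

/i/ (between /t/ and /t/) is in the target of rule 1 but the environment (before a nasal consonant) is not met → [i].

[i]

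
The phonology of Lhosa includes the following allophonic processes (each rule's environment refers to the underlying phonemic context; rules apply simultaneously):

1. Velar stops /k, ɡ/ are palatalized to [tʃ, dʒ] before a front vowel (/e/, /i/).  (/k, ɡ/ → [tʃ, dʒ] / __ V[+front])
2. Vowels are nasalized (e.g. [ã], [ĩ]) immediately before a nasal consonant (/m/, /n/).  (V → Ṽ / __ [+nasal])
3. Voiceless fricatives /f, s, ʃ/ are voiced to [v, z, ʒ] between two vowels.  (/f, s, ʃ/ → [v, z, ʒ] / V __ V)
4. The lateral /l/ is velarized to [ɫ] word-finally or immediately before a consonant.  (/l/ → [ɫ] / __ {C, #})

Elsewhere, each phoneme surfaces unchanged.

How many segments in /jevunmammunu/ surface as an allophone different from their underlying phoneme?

3

Segments that undergo a rule: /u/ → [ũ] (rule 2); /a/ → [ã] (rule 2); /u/ → [ũ] (rule 2).
All other segments surface unchanged.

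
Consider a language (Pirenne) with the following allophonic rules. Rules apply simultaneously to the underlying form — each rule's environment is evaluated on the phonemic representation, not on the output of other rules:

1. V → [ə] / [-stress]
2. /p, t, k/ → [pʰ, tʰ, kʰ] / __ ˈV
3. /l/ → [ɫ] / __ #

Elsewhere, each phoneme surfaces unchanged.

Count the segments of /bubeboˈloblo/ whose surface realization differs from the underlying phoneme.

Segments that undergo a rule: /u/ → [ə] (rule 1); /e/ → [ə] (rule 1); /o/ → [ə] (rule 1); /o/ → [ə] (rule 1).
All other segments surface unchanged.

4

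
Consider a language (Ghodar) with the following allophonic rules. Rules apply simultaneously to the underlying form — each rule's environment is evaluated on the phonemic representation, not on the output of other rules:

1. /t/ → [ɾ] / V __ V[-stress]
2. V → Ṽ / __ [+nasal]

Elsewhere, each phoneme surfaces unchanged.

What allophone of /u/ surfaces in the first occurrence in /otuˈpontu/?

[u]

/u/ (between /t/ and /p/): rule 2 targets it, but not before a nasal consonant → unchanged [u].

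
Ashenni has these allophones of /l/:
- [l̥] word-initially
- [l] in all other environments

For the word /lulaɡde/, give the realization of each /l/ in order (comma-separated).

[l̥], [l]

Occurrence 1 (position 1): word-initially → [l̥].
Occurrence 2 (position 3): no conditioning environment matches → elsewhere allophone [l].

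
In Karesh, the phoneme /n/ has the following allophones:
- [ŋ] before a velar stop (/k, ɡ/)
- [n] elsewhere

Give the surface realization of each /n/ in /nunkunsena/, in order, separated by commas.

[n], [ŋ], [n], [n]

Occurrence 1 (position 1): no conditioning environment matches → elsewhere allophone [n].
Occurrence 2 (position 3): before a velar stop → [ŋ].
Occurrence 3 (position 6): no conditioning environment matches → elsewhere allophone [n].
Occurrence 4 (position 9): no conditioning environment matches → elsewhere allophone [n].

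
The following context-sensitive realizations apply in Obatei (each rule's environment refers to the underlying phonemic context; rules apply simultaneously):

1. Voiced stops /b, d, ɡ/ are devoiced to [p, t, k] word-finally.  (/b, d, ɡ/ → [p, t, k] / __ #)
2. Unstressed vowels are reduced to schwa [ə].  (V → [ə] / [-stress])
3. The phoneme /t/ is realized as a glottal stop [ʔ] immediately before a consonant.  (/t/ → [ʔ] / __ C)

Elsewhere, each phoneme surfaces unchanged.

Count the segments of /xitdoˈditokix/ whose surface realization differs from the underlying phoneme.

5

Segments that undergo a rule: /i/ → [ə] (rule 2); /t/ → [ʔ] (rule 3); /o/ → [ə] (rule 2); /o/ → [ə] (rule 2); /i/ → [ə] (rule 2).
All other segments surface unchanged.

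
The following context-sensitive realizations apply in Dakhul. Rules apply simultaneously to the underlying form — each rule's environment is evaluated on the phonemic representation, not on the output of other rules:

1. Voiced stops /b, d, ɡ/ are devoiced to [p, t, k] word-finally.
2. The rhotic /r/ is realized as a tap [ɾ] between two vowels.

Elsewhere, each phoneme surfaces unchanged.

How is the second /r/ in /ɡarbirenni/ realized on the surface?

/r/ (between /i/ and /e/): between two vowels, so rule 2 applies → [ɾ].

[ɾ]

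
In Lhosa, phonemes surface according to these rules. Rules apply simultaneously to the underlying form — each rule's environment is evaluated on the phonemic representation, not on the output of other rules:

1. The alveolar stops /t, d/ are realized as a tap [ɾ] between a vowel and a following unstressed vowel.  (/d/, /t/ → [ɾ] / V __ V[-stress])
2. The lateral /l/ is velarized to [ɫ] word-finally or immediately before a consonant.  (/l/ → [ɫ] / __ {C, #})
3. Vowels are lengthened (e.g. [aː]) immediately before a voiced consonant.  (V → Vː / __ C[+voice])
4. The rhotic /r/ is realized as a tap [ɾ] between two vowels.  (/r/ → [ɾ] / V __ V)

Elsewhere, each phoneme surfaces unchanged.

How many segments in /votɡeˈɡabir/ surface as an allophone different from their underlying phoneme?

3

Segments that undergo a rule: /e/ → [eː] (rule 3); /a/ → [aː] (rule 3); /i/ → [iː] (rule 3).
All other segments surface unchanged.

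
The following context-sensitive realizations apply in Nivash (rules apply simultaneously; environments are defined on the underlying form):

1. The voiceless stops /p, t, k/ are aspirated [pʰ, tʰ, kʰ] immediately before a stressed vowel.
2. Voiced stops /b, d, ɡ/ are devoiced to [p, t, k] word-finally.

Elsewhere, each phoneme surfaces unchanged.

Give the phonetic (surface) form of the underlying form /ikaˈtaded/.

[ikaˈtʰadet]

/i/ — not in any rule's target class → [i].
/k/ (between /i/ and /a/): rule 1 targets it, but not immediately before a stressed vowel → unchanged [k].
/a/ (between /k/ and /t/) is unaffected → [a].
/t/ (between /a/ and /a/) occurs immediately before a stressed vowel → [tʰ] by rule 1.
/a/ (between /t/ and /d/): no rule targets it → [a].
/d/ (between /a/ and /e/) is in the target of rule 2 but the environment (word-finally) is not met → [d].
/e/ (between /d/ and /d/): no rule targets it → [e].
/d/ (word-final): word-finally, so rule 2 applies → [t].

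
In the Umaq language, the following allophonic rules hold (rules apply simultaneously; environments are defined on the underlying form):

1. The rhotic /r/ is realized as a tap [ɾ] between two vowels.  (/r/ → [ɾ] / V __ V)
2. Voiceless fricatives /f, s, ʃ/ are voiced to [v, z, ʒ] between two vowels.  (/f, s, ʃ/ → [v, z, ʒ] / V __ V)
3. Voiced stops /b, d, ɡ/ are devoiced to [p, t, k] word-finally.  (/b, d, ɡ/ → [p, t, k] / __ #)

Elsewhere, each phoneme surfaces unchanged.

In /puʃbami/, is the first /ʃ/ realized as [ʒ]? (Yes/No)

/ʃ/ (between /u/ and /b/) is in the target of rule 2 but the environment (between two vowels) is not met → [ʃ].
The actual realization is [ʃ], not [ʒ].

No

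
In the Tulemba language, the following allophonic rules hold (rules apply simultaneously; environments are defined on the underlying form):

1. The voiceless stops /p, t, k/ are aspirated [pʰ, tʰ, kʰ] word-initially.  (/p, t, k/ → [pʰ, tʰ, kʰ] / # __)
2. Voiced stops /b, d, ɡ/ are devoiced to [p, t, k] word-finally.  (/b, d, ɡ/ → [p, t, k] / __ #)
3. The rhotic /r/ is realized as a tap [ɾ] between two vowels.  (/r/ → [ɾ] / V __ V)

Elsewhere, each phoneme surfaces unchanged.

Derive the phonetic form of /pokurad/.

/p/ — word-initial, word-initially — surfaces as [pʰ] (rule 1).
/k/ (between /o/ and /u/) fails the environment for rule 1, so it stays [k].
/r/ (between /u/ and /a/): between two vowels, so rule 3 applies → [ɾ].
/d/ (word-final): word-finally, so rule 2 applies → [t].

[pʰokuɾat]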